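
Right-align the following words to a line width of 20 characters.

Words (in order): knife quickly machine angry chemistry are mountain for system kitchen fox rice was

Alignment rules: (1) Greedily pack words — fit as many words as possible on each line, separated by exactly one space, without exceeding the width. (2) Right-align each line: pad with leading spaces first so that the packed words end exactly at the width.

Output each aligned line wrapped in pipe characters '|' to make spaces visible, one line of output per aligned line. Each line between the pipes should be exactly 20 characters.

Line 1: ['knife', 'quickly'] (min_width=13, slack=7)
Line 2: ['machine', 'angry'] (min_width=13, slack=7)
Line 3: ['chemistry', 'are'] (min_width=13, slack=7)
Line 4: ['mountain', 'for', 'system'] (min_width=19, slack=1)
Line 5: ['kitchen', 'fox', 'rice', 'was'] (min_width=20, slack=0)

Answer: |       knife quickly|
|       machine angry|
|       chemistry are|
| mountain for system|
|kitchen fox rice was|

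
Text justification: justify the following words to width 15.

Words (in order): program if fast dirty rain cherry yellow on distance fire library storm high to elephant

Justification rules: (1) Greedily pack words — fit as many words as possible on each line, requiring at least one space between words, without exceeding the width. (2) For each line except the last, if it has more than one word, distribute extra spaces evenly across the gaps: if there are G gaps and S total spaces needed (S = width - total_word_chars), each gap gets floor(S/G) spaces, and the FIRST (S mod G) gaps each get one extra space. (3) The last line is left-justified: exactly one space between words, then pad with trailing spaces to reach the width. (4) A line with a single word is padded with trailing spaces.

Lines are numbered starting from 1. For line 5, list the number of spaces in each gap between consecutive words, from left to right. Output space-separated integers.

Answer: 4

Derivation:
Line 1: ['program', 'if', 'fast'] (min_width=15, slack=0)
Line 2: ['dirty', 'rain'] (min_width=10, slack=5)
Line 3: ['cherry', 'yellow'] (min_width=13, slack=2)
Line 4: ['on', 'distance'] (min_width=11, slack=4)
Line 5: ['fire', 'library'] (min_width=12, slack=3)
Line 6: ['storm', 'high', 'to'] (min_width=13, slack=2)
Line 7: ['elephant'] (min_width=8, slack=7)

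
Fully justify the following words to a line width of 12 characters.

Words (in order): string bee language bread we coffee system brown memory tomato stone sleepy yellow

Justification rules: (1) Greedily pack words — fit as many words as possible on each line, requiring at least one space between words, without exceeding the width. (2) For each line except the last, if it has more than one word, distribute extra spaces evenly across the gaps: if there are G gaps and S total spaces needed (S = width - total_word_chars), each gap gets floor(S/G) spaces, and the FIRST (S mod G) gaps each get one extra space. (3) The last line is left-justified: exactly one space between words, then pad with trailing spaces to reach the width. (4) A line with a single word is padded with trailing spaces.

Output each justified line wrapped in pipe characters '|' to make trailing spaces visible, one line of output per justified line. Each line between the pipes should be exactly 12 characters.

Answer: |string   bee|
|language    |
|bread     we|
|coffee      |
|system brown|
|memory      |
|tomato stone|
|sleepy      |
|yellow      |

Derivation:
Line 1: ['string', 'bee'] (min_width=10, slack=2)
Line 2: ['language'] (min_width=8, slack=4)
Line 3: ['bread', 'we'] (min_width=8, slack=4)
Line 4: ['coffee'] (min_width=6, slack=6)
Line 5: ['system', 'brown'] (min_width=12, slack=0)
Line 6: ['memory'] (min_width=6, slack=6)
Line 7: ['tomato', 'stone'] (min_width=12, slack=0)
Line 8: ['sleepy'] (min_width=6, slack=6)
Line 9: ['yellow'] (min_width=6, slack=6)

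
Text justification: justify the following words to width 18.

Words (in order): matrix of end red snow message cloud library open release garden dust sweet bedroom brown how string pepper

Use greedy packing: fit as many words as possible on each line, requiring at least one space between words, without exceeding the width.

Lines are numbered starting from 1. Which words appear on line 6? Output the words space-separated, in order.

Answer: brown how string

Derivation:
Line 1: ['matrix', 'of', 'end', 'red'] (min_width=17, slack=1)
Line 2: ['snow', 'message', 'cloud'] (min_width=18, slack=0)
Line 3: ['library', 'open'] (min_width=12, slack=6)
Line 4: ['release', 'garden'] (min_width=14, slack=4)
Line 5: ['dust', 'sweet', 'bedroom'] (min_width=18, slack=0)
Line 6: ['brown', 'how', 'string'] (min_width=16, slack=2)
Line 7: ['pepper'] (min_width=6, slack=12)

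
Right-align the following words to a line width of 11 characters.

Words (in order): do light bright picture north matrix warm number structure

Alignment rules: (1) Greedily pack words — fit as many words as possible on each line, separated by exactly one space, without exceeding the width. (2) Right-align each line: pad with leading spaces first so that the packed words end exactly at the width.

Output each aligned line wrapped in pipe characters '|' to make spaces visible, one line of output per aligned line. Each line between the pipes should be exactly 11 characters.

Line 1: ['do', 'light'] (min_width=8, slack=3)
Line 2: ['bright'] (min_width=6, slack=5)
Line 3: ['picture'] (min_width=7, slack=4)
Line 4: ['north'] (min_width=5, slack=6)
Line 5: ['matrix', 'warm'] (min_width=11, slack=0)
Line 6: ['number'] (min_width=6, slack=5)
Line 7: ['structure'] (min_width=9, slack=2)

Answer: |   do light|
|     bright|
|    picture|
|      north|
|matrix warm|
|     number|
|  structure|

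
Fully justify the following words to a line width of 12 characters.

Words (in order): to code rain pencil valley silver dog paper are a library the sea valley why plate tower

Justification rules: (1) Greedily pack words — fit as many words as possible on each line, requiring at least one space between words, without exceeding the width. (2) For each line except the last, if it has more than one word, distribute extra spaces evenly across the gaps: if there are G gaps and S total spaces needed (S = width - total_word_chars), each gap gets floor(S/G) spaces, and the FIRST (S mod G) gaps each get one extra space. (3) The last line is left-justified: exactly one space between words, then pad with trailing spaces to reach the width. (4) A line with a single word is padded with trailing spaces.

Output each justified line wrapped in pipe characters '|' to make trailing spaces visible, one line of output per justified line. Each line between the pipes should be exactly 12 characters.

Line 1: ['to', 'code', 'rain'] (min_width=12, slack=0)
Line 2: ['pencil'] (min_width=6, slack=6)
Line 3: ['valley'] (min_width=6, slack=6)
Line 4: ['silver', 'dog'] (min_width=10, slack=2)
Line 5: ['paper', 'are', 'a'] (min_width=11, slack=1)
Line 6: ['library', 'the'] (min_width=11, slack=1)
Line 7: ['sea', 'valley'] (min_width=10, slack=2)
Line 8: ['why', 'plate'] (min_width=9, slack=3)
Line 9: ['tower'] (min_width=5, slack=7)

Answer: |to code rain|
|pencil      |
|valley      |
|silver   dog|
|paper  are a|
|library  the|
|sea   valley|
|why    plate|
|tower       |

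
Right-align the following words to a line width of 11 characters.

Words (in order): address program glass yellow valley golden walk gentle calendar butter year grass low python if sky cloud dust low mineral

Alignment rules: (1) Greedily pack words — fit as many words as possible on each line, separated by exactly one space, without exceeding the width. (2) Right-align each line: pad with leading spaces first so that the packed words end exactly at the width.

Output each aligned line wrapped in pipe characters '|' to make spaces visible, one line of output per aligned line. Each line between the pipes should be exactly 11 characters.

Line 1: ['address'] (min_width=7, slack=4)
Line 2: ['program'] (min_width=7, slack=4)
Line 3: ['glass'] (min_width=5, slack=6)
Line 4: ['yellow'] (min_width=6, slack=5)
Line 5: ['valley'] (min_width=6, slack=5)
Line 6: ['golden', 'walk'] (min_width=11, slack=0)
Line 7: ['gentle'] (min_width=6, slack=5)
Line 8: ['calendar'] (min_width=8, slack=3)
Line 9: ['butter', 'year'] (min_width=11, slack=0)
Line 10: ['grass', 'low'] (min_width=9, slack=2)
Line 11: ['python', 'if'] (min_width=9, slack=2)
Line 12: ['sky', 'cloud'] (min_width=9, slack=2)
Line 13: ['dust', 'low'] (min_width=8, slack=3)
Line 14: ['mineral'] (min_width=7, slack=4)

Answer: |    address|
|    program|
|      glass|
|     yellow|
|     valley|
|golden walk|
|     gentle|
|   calendar|
|butter year|
|  grass low|
|  python if|
|  sky cloud|
|   dust low|
|    mineral|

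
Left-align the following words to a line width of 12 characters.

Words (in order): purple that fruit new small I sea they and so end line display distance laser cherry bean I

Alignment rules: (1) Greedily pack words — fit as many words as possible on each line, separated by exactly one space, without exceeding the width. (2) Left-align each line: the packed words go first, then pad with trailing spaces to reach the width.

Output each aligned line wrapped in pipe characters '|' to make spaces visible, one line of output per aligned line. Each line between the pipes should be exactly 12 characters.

Line 1: ['purple', 'that'] (min_width=11, slack=1)
Line 2: ['fruit', 'new'] (min_width=9, slack=3)
Line 3: ['small', 'I', 'sea'] (min_width=11, slack=1)
Line 4: ['they', 'and', 'so'] (min_width=11, slack=1)
Line 5: ['end', 'line'] (min_width=8, slack=4)
Line 6: ['display'] (min_width=7, slack=5)
Line 7: ['distance'] (min_width=8, slack=4)
Line 8: ['laser', 'cherry'] (min_width=12, slack=0)
Line 9: ['bean', 'I'] (min_width=6, slack=6)

Answer: |purple that |
|fruit new   |
|small I sea |
|they and so |
|end line    |
|display     |
|distance    |
|laser cherry|
|bean I      |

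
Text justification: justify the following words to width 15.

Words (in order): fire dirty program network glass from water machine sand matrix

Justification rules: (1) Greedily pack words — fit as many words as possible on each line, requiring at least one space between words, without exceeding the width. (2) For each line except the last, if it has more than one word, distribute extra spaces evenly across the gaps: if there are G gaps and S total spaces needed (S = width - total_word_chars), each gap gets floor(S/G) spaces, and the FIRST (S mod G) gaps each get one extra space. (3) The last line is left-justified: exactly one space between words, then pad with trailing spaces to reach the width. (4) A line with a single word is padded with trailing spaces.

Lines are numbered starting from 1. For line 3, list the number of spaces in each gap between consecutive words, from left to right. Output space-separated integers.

Line 1: ['fire', 'dirty'] (min_width=10, slack=5)
Line 2: ['program', 'network'] (min_width=15, slack=0)
Line 3: ['glass', 'from'] (min_width=10, slack=5)
Line 4: ['water', 'machine'] (min_width=13, slack=2)
Line 5: ['sand', 'matrix'] (min_width=11, slack=4)

Answer: 6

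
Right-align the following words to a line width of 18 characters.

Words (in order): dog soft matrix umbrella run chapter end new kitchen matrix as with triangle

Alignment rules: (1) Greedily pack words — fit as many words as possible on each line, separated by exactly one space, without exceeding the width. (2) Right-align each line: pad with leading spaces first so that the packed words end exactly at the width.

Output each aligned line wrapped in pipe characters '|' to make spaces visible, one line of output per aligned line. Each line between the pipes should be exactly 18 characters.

Line 1: ['dog', 'soft', 'matrix'] (min_width=15, slack=3)
Line 2: ['umbrella', 'run'] (min_width=12, slack=6)
Line 3: ['chapter', 'end', 'new'] (min_width=15, slack=3)
Line 4: ['kitchen', 'matrix', 'as'] (min_width=17, slack=1)
Line 5: ['with', 'triangle'] (min_width=13, slack=5)

Answer: |   dog soft matrix|
|      umbrella run|
|   chapter end new|
| kitchen matrix as|
|     with triangle|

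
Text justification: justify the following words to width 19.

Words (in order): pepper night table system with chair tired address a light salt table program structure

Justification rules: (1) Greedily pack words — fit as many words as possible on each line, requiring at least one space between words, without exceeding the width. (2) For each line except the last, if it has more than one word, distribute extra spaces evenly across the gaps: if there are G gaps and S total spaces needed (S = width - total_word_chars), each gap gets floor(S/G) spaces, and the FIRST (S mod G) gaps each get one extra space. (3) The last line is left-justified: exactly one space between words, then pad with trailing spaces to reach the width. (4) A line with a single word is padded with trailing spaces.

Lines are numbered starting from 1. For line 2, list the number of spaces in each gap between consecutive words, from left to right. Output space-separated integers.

Line 1: ['pepper', 'night', 'table'] (min_width=18, slack=1)
Line 2: ['system', 'with', 'chair'] (min_width=17, slack=2)
Line 3: ['tired', 'address', 'a'] (min_width=15, slack=4)
Line 4: ['light', 'salt', 'table'] (min_width=16, slack=3)
Line 5: ['program', 'structure'] (min_width=17, slack=2)

Answer: 2 2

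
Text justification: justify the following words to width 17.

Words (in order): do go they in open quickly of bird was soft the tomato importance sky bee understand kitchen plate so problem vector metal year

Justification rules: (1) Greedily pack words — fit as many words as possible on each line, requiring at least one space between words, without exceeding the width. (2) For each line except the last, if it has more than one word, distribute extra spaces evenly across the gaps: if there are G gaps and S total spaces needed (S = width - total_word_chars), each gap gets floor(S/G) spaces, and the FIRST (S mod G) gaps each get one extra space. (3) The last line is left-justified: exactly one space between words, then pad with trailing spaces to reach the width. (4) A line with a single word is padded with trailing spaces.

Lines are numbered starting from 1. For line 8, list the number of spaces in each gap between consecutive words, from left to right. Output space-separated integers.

Line 1: ['do', 'go', 'they', 'in'] (min_width=13, slack=4)
Line 2: ['open', 'quickly', 'of'] (min_width=15, slack=2)
Line 3: ['bird', 'was', 'soft', 'the'] (min_width=17, slack=0)
Line 4: ['tomato', 'importance'] (min_width=17, slack=0)
Line 5: ['sky', 'bee'] (min_width=7, slack=10)
Line 6: ['understand'] (min_width=10, slack=7)
Line 7: ['kitchen', 'plate', 'so'] (min_width=16, slack=1)
Line 8: ['problem', 'vector'] (min_width=14, slack=3)
Line 9: ['metal', 'year'] (min_width=10, slack=7)

Answer: 4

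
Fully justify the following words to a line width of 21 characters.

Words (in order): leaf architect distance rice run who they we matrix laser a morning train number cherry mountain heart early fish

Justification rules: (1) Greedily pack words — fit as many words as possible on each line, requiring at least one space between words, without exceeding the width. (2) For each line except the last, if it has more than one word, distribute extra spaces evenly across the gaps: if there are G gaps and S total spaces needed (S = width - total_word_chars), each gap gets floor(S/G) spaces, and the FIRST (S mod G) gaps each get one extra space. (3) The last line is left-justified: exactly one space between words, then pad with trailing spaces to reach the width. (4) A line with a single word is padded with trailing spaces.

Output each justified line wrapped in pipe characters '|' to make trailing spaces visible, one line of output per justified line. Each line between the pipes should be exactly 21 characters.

Answer: |leaf        architect|
|distance rice run who|
|they  we matrix laser|
|a    morning    train|
|number         cherry|
|mountain  heart early|
|fish                 |

Derivation:
Line 1: ['leaf', 'architect'] (min_width=14, slack=7)
Line 2: ['distance', 'rice', 'run', 'who'] (min_width=21, slack=0)
Line 3: ['they', 'we', 'matrix', 'laser'] (min_width=20, slack=1)
Line 4: ['a', 'morning', 'train'] (min_width=15, slack=6)
Line 5: ['number', 'cherry'] (min_width=13, slack=8)
Line 6: ['mountain', 'heart', 'early'] (min_width=20, slack=1)
Line 7: ['fish'] (min_width=4, slack=17)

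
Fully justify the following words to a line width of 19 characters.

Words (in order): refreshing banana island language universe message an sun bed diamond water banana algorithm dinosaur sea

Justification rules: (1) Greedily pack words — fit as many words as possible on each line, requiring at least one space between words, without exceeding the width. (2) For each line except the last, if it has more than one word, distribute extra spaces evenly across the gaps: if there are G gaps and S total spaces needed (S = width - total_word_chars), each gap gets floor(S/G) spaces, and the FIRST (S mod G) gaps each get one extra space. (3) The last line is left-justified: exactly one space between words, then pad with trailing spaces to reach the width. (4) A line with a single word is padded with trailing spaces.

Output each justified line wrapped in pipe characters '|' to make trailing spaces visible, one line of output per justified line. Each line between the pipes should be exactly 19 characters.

Line 1: ['refreshing', 'banana'] (min_width=17, slack=2)
Line 2: ['island', 'language'] (min_width=15, slack=4)
Line 3: ['universe', 'message', 'an'] (min_width=19, slack=0)
Line 4: ['sun', 'bed', 'diamond'] (min_width=15, slack=4)
Line 5: ['water', 'banana'] (min_width=12, slack=7)
Line 6: ['algorithm', 'dinosaur'] (min_width=18, slack=1)
Line 7: ['sea'] (min_width=3, slack=16)

Answer: |refreshing   banana|
|island     language|
|universe message an|
|sun   bed   diamond|
|water        banana|
|algorithm  dinosaur|
|sea                |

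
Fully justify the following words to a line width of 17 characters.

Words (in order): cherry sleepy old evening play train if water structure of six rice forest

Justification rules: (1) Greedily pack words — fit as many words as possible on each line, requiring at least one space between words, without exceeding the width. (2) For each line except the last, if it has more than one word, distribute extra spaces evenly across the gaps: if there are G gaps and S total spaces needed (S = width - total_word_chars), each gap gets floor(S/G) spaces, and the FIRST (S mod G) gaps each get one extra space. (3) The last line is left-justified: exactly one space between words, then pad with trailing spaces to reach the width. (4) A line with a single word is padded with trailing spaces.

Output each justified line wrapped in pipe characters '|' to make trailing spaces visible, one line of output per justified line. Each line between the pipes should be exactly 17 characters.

Answer: |cherry sleepy old|
|evening      play|
|train   if  water|
|structure  of six|
|rice forest      |

Derivation:
Line 1: ['cherry', 'sleepy', 'old'] (min_width=17, slack=0)
Line 2: ['evening', 'play'] (min_width=12, slack=5)
Line 3: ['train', 'if', 'water'] (min_width=14, slack=3)
Line 4: ['structure', 'of', 'six'] (min_width=16, slack=1)
Line 5: ['rice', 'forest'] (min_width=11, slack=6)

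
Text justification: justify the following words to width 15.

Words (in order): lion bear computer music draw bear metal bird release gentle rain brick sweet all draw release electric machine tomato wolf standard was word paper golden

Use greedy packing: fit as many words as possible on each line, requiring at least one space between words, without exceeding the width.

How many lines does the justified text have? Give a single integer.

Answer: 12

Derivation:
Line 1: ['lion', 'bear'] (min_width=9, slack=6)
Line 2: ['computer', 'music'] (min_width=14, slack=1)
Line 3: ['draw', 'bear', 'metal'] (min_width=15, slack=0)
Line 4: ['bird', 'release'] (min_width=12, slack=3)
Line 5: ['gentle', 'rain'] (min_width=11, slack=4)
Line 6: ['brick', 'sweet', 'all'] (min_width=15, slack=0)
Line 7: ['draw', 'release'] (min_width=12, slack=3)
Line 8: ['electric'] (min_width=8, slack=7)
Line 9: ['machine', 'tomato'] (min_width=14, slack=1)
Line 10: ['wolf', 'standard'] (min_width=13, slack=2)
Line 11: ['was', 'word', 'paper'] (min_width=14, slack=1)
Line 12: ['golden'] (min_width=6, slack=9)
Total lines: 12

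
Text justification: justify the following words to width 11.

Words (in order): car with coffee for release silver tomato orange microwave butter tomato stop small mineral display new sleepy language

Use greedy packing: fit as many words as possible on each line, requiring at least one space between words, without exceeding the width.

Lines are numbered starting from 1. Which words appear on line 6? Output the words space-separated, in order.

Answer: orange

Derivation:
Line 1: ['car', 'with'] (min_width=8, slack=3)
Line 2: ['coffee', 'for'] (min_width=10, slack=1)
Line 3: ['release'] (min_width=7, slack=4)
Line 4: ['silver'] (min_width=6, slack=5)
Line 5: ['tomato'] (min_width=6, slack=5)
Line 6: ['orange'] (min_width=6, slack=5)
Line 7: ['microwave'] (min_width=9, slack=2)
Line 8: ['butter'] (min_width=6, slack=5)
Line 9: ['tomato', 'stop'] (min_width=11, slack=0)
Line 10: ['small'] (min_width=5, slack=6)
Line 11: ['mineral'] (min_width=7, slack=4)
Line 12: ['display', 'new'] (min_width=11, slack=0)
Line 13: ['sleepy'] (min_width=6, slack=5)
Line 14: ['language'] (min_width=8, slack=3)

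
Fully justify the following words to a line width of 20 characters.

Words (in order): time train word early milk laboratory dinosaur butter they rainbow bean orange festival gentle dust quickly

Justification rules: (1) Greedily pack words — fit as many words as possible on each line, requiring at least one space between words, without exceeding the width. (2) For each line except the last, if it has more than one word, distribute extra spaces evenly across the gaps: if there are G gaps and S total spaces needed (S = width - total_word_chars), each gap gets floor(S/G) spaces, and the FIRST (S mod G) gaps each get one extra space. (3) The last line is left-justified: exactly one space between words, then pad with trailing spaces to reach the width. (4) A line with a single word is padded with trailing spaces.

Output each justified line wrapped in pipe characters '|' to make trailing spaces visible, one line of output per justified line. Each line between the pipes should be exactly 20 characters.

Answer: |time    train   word|
|early           milk|
|laboratory  dinosaur|
|butter  they rainbow|
|bean orange festival|
|gentle dust quickly |

Derivation:
Line 1: ['time', 'train', 'word'] (min_width=15, slack=5)
Line 2: ['early', 'milk'] (min_width=10, slack=10)
Line 3: ['laboratory', 'dinosaur'] (min_width=19, slack=1)
Line 4: ['butter', 'they', 'rainbow'] (min_width=19, slack=1)
Line 5: ['bean', 'orange', 'festival'] (min_width=20, slack=0)
Line 6: ['gentle', 'dust', 'quickly'] (min_width=19, slack=1)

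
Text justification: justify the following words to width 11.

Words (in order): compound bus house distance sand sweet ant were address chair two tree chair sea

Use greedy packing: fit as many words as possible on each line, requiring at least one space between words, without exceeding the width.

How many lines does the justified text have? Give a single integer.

Line 1: ['compound'] (min_width=8, slack=3)
Line 2: ['bus', 'house'] (min_width=9, slack=2)
Line 3: ['distance'] (min_width=8, slack=3)
Line 4: ['sand', 'sweet'] (min_width=10, slack=1)
Line 5: ['ant', 'were'] (min_width=8, slack=3)
Line 6: ['address'] (min_width=7, slack=4)
Line 7: ['chair', 'two'] (min_width=9, slack=2)
Line 8: ['tree', 'chair'] (min_width=10, slack=1)
Line 9: ['sea'] (min_width=3, slack=8)
Total lines: 9

Answer: 9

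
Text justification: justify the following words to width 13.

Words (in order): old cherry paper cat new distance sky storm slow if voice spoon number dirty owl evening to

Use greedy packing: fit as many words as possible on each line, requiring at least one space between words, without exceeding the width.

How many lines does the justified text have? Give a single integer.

Line 1: ['old', 'cherry'] (min_width=10, slack=3)
Line 2: ['paper', 'cat', 'new'] (min_width=13, slack=0)
Line 3: ['distance', 'sky'] (min_width=12, slack=1)
Line 4: ['storm', 'slow', 'if'] (min_width=13, slack=0)
Line 5: ['voice', 'spoon'] (min_width=11, slack=2)
Line 6: ['number', 'dirty'] (min_width=12, slack=1)
Line 7: ['owl', 'evening'] (min_width=11, slack=2)
Line 8: ['to'] (min_width=2, slack=11)
Total lines: 8

Answer: 8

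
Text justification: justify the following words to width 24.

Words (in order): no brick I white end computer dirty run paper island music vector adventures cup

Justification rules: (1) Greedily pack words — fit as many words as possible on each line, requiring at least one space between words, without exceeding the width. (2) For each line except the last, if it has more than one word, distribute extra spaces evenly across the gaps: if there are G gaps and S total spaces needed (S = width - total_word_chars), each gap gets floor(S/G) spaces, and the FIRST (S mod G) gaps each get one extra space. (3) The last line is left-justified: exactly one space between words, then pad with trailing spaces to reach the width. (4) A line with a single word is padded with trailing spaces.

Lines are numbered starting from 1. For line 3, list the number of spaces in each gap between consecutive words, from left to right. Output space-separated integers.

Line 1: ['no', 'brick', 'I', 'white', 'end'] (min_width=20, slack=4)
Line 2: ['computer', 'dirty', 'run', 'paper'] (min_width=24, slack=0)
Line 3: ['island', 'music', 'vector'] (min_width=19, slack=5)
Line 4: ['adventures', 'cup'] (min_width=14, slack=10)

Answer: 4 3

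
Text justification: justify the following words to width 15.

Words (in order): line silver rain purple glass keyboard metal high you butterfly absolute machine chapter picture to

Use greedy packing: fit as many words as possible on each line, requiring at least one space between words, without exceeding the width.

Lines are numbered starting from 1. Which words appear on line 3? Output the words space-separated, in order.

Line 1: ['line', 'silver'] (min_width=11, slack=4)
Line 2: ['rain', 'purple'] (min_width=11, slack=4)
Line 3: ['glass', 'keyboard'] (min_width=14, slack=1)
Line 4: ['metal', 'high', 'you'] (min_width=14, slack=1)
Line 5: ['butterfly'] (min_width=9, slack=6)
Line 6: ['absolute'] (min_width=8, slack=7)
Line 7: ['machine', 'chapter'] (min_width=15, slack=0)
Line 8: ['picture', 'to'] (min_width=10, slack=5)

Answer: glass keyboard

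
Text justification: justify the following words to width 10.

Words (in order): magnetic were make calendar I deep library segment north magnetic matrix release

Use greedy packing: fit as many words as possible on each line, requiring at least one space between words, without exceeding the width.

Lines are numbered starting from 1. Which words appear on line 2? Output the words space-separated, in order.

Line 1: ['magnetic'] (min_width=8, slack=2)
Line 2: ['were', 'make'] (min_width=9, slack=1)
Line 3: ['calendar', 'I'] (min_width=10, slack=0)
Line 4: ['deep'] (min_width=4, slack=6)
Line 5: ['library'] (min_width=7, slack=3)
Line 6: ['segment'] (min_width=7, slack=3)
Line 7: ['north'] (min_width=5, slack=5)
Line 8: ['magnetic'] (min_width=8, slack=2)
Line 9: ['matrix'] (min_width=6, slack=4)
Line 10: ['release'] (min_width=7, slack=3)

Answer: were make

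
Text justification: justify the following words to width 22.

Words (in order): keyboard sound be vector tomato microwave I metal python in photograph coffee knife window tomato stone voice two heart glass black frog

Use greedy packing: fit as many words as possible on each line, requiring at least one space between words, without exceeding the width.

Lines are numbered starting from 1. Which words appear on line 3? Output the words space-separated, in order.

Line 1: ['keyboard', 'sound', 'be'] (min_width=17, slack=5)
Line 2: ['vector', 'tomato'] (min_width=13, slack=9)
Line 3: ['microwave', 'I', 'metal'] (min_width=17, slack=5)
Line 4: ['python', 'in', 'photograph'] (min_width=20, slack=2)
Line 5: ['coffee', 'knife', 'window'] (min_width=19, slack=3)
Line 6: ['tomato', 'stone', 'voice', 'two'] (min_width=22, slack=0)
Line 7: ['heart', 'glass', 'black', 'frog'] (min_width=22, slack=0)

Answer: microwave I metal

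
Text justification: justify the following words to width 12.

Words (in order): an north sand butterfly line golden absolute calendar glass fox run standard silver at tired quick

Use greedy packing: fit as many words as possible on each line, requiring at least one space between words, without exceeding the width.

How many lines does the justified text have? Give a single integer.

Answer: 10

Derivation:
Line 1: ['an', 'north'] (min_width=8, slack=4)
Line 2: ['sand'] (min_width=4, slack=8)
Line 3: ['butterfly'] (min_width=9, slack=3)
Line 4: ['line', 'golden'] (min_width=11, slack=1)
Line 5: ['absolute'] (min_width=8, slack=4)
Line 6: ['calendar'] (min_width=8, slack=4)
Line 7: ['glass', 'fox'] (min_width=9, slack=3)
Line 8: ['run', 'standard'] (min_width=12, slack=0)
Line 9: ['silver', 'at'] (min_width=9, slack=3)
Line 10: ['tired', 'quick'] (min_width=11, slack=1)
Total lines: 10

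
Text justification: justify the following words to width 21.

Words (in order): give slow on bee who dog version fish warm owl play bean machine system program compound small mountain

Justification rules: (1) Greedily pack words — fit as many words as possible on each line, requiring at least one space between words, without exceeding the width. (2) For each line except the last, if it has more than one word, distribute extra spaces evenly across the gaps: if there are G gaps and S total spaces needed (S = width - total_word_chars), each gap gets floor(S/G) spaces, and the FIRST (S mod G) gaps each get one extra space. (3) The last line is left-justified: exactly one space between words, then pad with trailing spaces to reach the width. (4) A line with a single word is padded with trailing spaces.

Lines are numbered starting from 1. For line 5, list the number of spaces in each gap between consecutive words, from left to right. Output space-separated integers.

Answer: 8

Derivation:
Line 1: ['give', 'slow', 'on', 'bee', 'who'] (min_width=20, slack=1)
Line 2: ['dog', 'version', 'fish', 'warm'] (min_width=21, slack=0)
Line 3: ['owl', 'play', 'bean', 'machine'] (min_width=21, slack=0)
Line 4: ['system', 'program'] (min_width=14, slack=7)
Line 5: ['compound', 'small'] (min_width=14, slack=7)
Line 6: ['mountain'] (min_width=8, slack=13)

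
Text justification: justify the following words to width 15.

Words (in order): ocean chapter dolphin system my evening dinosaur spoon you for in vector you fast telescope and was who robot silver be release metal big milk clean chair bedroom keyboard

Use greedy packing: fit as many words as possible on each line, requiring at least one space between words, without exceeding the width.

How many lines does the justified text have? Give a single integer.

Line 1: ['ocean', 'chapter'] (min_width=13, slack=2)
Line 2: ['dolphin', 'system'] (min_width=14, slack=1)
Line 3: ['my', 'evening'] (min_width=10, slack=5)
Line 4: ['dinosaur', 'spoon'] (min_width=14, slack=1)
Line 5: ['you', 'for', 'in'] (min_width=10, slack=5)
Line 6: ['vector', 'you', 'fast'] (min_width=15, slack=0)
Line 7: ['telescope', 'and'] (min_width=13, slack=2)
Line 8: ['was', 'who', 'robot'] (min_width=13, slack=2)
Line 9: ['silver', 'be'] (min_width=9, slack=6)
Line 10: ['release', 'metal'] (min_width=13, slack=2)
Line 11: ['big', 'milk', 'clean'] (min_width=14, slack=1)
Line 12: ['chair', 'bedroom'] (min_width=13, slack=2)
Line 13: ['keyboard'] (min_width=8, slack=7)
Total lines: 13

Answer: 13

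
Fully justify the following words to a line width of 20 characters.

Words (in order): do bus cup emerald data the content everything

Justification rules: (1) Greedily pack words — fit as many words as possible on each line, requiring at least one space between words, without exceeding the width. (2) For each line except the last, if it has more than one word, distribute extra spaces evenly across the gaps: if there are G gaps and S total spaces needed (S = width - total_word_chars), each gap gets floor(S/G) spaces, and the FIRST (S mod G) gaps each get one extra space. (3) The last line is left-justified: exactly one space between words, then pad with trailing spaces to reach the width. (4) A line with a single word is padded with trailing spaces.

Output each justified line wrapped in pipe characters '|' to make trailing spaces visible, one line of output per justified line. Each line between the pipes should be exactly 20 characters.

Answer: |do  bus  cup emerald|
|data   the   content|
|everything          |

Derivation:
Line 1: ['do', 'bus', 'cup', 'emerald'] (min_width=18, slack=2)
Line 2: ['data', 'the', 'content'] (min_width=16, slack=4)
Line 3: ['everything'] (min_width=10, slack=10)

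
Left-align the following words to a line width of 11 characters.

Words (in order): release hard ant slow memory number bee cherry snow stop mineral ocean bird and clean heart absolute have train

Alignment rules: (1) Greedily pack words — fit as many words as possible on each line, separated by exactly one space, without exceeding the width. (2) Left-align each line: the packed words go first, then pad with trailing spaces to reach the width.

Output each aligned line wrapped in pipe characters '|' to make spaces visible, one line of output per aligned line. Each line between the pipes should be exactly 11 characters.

Answer: |release    |
|hard ant   |
|slow memory|
|number bee |
|cherry snow|
|stop       |
|mineral    |
|ocean bird |
|and clean  |
|heart      |
|absolute   |
|have train |

Derivation:
Line 1: ['release'] (min_width=7, slack=4)
Line 2: ['hard', 'ant'] (min_width=8, slack=3)
Line 3: ['slow', 'memory'] (min_width=11, slack=0)
Line 4: ['number', 'bee'] (min_width=10, slack=1)
Line 5: ['cherry', 'snow'] (min_width=11, slack=0)
Line 6: ['stop'] (min_width=4, slack=7)
Line 7: ['mineral'] (min_width=7, slack=4)
Line 8: ['ocean', 'bird'] (min_width=10, slack=1)
Line 9: ['and', 'clean'] (min_width=9, slack=2)
Line 10: ['heart'] (min_width=5, slack=6)
Line 11: ['absolute'] (min_width=8, slack=3)
Line 12: ['have', 'train'] (min_width=10, slack=1)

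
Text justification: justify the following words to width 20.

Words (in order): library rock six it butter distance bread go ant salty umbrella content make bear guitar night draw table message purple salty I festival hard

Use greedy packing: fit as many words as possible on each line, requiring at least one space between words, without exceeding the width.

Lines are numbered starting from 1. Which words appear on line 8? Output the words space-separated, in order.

Answer: I festival hard

Derivation:
Line 1: ['library', 'rock', 'six', 'it'] (min_width=19, slack=1)
Line 2: ['butter', 'distance'] (min_width=15, slack=5)
Line 3: ['bread', 'go', 'ant', 'salty'] (min_width=18, slack=2)
Line 4: ['umbrella', 'content'] (min_width=16, slack=4)
Line 5: ['make', 'bear', 'guitar'] (min_width=16, slack=4)
Line 6: ['night', 'draw', 'table'] (min_width=16, slack=4)
Line 7: ['message', 'purple', 'salty'] (min_width=20, slack=0)
Line 8: ['I', 'festival', 'hard'] (min_width=15, slack=5)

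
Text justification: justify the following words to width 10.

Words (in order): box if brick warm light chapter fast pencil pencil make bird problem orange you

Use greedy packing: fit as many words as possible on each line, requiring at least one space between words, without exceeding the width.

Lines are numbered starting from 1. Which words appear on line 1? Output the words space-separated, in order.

Answer: box if

Derivation:
Line 1: ['box', 'if'] (min_width=6, slack=4)
Line 2: ['brick', 'warm'] (min_width=10, slack=0)
Line 3: ['light'] (min_width=5, slack=5)
Line 4: ['chapter'] (min_width=7, slack=3)
Line 5: ['fast'] (min_width=4, slack=6)
Line 6: ['pencil'] (min_width=6, slack=4)
Line 7: ['pencil'] (min_width=6, slack=4)
Line 8: ['make', 'bird'] (min_width=9, slack=1)
Line 9: ['problem'] (min_width=7, slack=3)
Line 10: ['orange', 'you'] (min_width=10, slack=0)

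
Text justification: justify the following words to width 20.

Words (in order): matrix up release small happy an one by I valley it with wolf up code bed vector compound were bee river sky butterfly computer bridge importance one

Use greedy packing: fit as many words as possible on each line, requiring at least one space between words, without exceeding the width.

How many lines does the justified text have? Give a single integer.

Line 1: ['matrix', 'up', 'release'] (min_width=17, slack=3)
Line 2: ['small', 'happy', 'an', 'one'] (min_width=18, slack=2)
Line 3: ['by', 'I', 'valley', 'it', 'with'] (min_width=19, slack=1)
Line 4: ['wolf', 'up', 'code', 'bed'] (min_width=16, slack=4)
Line 5: ['vector', 'compound', 'were'] (min_width=20, slack=0)
Line 6: ['bee', 'river', 'sky'] (min_width=13, slack=7)
Line 7: ['butterfly', 'computer'] (min_width=18, slack=2)
Line 8: ['bridge', 'importance'] (min_width=17, slack=3)
Line 9: ['one'] (min_width=3, slack=17)
Total lines: 9

Answer: 9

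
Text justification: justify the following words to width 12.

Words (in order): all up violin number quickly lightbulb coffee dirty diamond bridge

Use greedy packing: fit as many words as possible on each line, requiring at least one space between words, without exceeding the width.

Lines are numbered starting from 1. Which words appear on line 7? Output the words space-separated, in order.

Line 1: ['all', 'up'] (min_width=6, slack=6)
Line 2: ['violin'] (min_width=6, slack=6)
Line 3: ['number'] (min_width=6, slack=6)
Line 4: ['quickly'] (min_width=7, slack=5)
Line 5: ['lightbulb'] (min_width=9, slack=3)
Line 6: ['coffee', 'dirty'] (min_width=12, slack=0)
Line 7: ['diamond'] (min_width=7, slack=5)
Line 8: ['bridge'] (min_width=6, slack=6)

Answer: diamond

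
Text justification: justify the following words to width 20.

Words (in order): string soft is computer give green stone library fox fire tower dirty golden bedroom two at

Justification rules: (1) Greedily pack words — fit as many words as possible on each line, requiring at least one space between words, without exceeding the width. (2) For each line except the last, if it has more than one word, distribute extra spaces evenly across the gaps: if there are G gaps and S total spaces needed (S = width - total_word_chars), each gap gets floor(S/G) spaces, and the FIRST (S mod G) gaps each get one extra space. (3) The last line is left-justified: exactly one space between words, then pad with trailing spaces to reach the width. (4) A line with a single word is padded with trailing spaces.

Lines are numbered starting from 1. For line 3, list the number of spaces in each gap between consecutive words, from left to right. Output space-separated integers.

Answer: 3 2

Derivation:
Line 1: ['string', 'soft', 'is'] (min_width=14, slack=6)
Line 2: ['computer', 'give', 'green'] (min_width=19, slack=1)
Line 3: ['stone', 'library', 'fox'] (min_width=17, slack=3)
Line 4: ['fire', 'tower', 'dirty'] (min_width=16, slack=4)
Line 5: ['golden', 'bedroom', 'two'] (min_width=18, slack=2)
Line 6: ['at'] (min_width=2, slack=18)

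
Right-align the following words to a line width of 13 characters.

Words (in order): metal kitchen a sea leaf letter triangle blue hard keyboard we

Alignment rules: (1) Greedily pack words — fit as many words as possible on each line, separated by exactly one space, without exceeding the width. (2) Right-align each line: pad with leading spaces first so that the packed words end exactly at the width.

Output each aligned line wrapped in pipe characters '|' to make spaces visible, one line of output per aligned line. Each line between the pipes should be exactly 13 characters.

Line 1: ['metal', 'kitchen'] (min_width=13, slack=0)
Line 2: ['a', 'sea', 'leaf'] (min_width=10, slack=3)
Line 3: ['letter'] (min_width=6, slack=7)
Line 4: ['triangle', 'blue'] (min_width=13, slack=0)
Line 5: ['hard', 'keyboard'] (min_width=13, slack=0)
Line 6: ['we'] (min_width=2, slack=11)

Answer: |metal kitchen|
|   a sea leaf|
|       letter|
|triangle blue|
|hard keyboard|
|           we|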